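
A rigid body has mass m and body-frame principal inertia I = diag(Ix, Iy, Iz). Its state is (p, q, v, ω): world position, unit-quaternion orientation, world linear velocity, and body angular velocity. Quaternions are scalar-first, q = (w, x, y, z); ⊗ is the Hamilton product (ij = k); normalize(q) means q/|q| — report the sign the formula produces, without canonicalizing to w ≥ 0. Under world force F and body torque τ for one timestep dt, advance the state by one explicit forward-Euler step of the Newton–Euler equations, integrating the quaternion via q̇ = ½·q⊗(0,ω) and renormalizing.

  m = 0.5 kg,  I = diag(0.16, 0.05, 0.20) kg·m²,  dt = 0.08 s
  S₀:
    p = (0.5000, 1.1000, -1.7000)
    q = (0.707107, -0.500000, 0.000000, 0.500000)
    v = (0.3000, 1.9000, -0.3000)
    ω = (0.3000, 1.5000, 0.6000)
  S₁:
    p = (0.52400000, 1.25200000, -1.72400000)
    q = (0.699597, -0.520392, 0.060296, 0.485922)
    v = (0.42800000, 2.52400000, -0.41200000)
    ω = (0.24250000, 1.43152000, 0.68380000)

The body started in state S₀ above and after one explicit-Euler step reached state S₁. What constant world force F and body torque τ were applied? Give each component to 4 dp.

F = (0.8000, 3.9000, -0.7000)
τ = (0.0200, -0.0500, 0.1600)

velocity change Δv = (0.12800000, 0.62400000, -0.11200000)
m·(v₁−v₀)/dt = (0.8000, 3.9000, -0.7000)
rate change Δω = (-0.05750000, -0.06848000, 0.08380000)
applied torque τ = (0.0200, -0.0500, 0.1600)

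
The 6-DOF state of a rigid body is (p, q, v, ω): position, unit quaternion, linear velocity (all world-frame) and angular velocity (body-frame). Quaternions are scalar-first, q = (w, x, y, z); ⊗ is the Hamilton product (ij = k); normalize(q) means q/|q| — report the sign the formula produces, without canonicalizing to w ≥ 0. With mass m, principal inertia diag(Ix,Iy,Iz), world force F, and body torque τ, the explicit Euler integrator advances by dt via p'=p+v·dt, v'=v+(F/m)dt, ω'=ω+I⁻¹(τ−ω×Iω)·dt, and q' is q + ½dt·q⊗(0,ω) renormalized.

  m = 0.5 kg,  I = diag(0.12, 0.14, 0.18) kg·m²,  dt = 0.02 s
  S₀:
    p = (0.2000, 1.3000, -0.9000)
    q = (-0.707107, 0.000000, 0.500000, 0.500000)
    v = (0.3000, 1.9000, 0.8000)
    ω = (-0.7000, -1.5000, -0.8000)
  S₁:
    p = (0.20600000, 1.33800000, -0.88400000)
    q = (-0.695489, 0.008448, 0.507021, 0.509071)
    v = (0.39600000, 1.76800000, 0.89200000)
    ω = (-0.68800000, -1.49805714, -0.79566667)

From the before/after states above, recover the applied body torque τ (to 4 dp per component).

ω₁ − ω₀ = (0.01200000, 0.00194286, 0.00433333)
applied torque τ = (0.1200, -0.0200, 0.0600)

τ = (0.1200, -0.0200, 0.0600)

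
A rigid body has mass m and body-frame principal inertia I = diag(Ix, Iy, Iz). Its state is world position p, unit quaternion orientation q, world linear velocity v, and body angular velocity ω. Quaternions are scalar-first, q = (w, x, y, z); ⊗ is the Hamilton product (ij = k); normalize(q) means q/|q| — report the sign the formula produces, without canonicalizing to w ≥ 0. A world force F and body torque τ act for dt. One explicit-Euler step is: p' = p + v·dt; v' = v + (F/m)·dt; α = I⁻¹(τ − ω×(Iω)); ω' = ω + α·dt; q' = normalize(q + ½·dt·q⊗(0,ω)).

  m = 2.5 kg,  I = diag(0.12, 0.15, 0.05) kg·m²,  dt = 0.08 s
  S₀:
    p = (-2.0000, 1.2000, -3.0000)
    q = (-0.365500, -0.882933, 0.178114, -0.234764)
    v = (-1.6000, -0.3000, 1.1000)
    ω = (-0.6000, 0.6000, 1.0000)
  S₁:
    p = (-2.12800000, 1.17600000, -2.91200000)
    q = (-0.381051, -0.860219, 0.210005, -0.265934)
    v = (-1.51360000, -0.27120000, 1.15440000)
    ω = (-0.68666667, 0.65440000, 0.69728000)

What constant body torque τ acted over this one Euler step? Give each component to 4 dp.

τ = (-0.1900, 0.0600, -0.2000)

ω₁ − ω₀ = (-0.08666667, 0.05440000, -0.30272000)
gyro term ω₀×Iω₀ = (-0.0600, -0.0420, -0.0108)
I·α + gyro = (-0.1900, 0.0600, -0.2000)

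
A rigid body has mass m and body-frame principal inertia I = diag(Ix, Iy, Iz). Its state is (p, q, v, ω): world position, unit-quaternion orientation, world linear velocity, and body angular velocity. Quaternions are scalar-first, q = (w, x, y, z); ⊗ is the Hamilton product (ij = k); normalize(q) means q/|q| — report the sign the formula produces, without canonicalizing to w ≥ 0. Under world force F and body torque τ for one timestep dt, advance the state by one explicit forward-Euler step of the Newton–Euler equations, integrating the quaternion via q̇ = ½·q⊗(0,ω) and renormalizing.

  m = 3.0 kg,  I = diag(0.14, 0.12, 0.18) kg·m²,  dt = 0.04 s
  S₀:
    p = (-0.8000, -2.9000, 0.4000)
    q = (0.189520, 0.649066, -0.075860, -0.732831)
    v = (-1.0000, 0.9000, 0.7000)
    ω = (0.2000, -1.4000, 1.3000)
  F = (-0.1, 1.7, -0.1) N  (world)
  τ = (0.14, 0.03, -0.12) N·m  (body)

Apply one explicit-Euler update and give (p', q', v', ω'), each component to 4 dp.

p' = (-0.8400, -2.8640, 0.4280)
q' = (0.2037, 0.6269, -0.1009, -0.7452)
v' = (-1.0013, 0.9227, 0.6987)
ω' = (0.2712, -1.3865, 1.2721)

(τ − ω×Iω)/I = (1.7800, 0.3367, -0.6978)
ω + α·dt = (0.2712, -1.3865, 1.2721)
Hamilton product q⊗(0,ω) = (0.7166631, -1.0866774, -1.2556800, -0.6471444)
q' = normalize(q + ½dt·q⊗(0,ω)) = (0.2037, 0.6269, -0.1009, -0.7452)
linear accel F/m = (-0.0333, 0.5667, -0.0333)
p + v·dt = (-0.8400, -2.8640, 0.4280)
new velocity v' = (-1.0013, 0.9227, 0.6987)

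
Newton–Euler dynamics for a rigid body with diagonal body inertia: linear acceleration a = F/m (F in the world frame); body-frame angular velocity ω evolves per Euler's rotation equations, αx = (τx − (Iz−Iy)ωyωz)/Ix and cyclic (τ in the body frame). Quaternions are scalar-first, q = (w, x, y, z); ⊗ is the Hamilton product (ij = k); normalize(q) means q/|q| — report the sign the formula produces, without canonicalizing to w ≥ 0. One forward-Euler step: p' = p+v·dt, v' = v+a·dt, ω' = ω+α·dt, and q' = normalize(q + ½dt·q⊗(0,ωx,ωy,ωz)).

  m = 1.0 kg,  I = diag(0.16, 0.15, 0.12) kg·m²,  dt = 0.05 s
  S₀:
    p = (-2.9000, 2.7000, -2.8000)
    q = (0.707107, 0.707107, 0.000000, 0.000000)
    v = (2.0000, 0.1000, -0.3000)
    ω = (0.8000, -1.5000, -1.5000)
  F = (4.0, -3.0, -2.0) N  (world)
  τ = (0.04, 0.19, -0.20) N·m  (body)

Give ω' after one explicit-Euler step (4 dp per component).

ω' = (0.8336, -1.4207, -1.5883)

ω×(Iω) gyroscopic = (-0.0675, -0.0480, 0.0120)
α = I⁻¹(τ − ω×Iω) = (0.6719, 1.5867, -1.7667)
new body rate ω' = (0.8336, -1.4207, -1.5883)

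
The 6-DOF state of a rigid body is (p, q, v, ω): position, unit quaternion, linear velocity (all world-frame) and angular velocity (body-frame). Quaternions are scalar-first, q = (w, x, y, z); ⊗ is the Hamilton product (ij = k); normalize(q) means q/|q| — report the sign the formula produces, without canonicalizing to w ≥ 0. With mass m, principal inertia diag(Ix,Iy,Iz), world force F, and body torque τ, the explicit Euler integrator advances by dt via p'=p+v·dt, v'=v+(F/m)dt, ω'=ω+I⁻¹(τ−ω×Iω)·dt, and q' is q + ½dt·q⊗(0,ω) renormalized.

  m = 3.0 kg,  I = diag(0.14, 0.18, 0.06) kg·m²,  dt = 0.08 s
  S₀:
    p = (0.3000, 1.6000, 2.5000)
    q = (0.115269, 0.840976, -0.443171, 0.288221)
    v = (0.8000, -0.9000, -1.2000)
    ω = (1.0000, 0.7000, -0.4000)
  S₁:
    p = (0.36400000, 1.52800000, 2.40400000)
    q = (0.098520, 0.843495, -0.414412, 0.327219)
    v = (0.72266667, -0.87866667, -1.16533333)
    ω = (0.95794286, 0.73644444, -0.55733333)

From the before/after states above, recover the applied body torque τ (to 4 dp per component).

τ = (-0.0400, 0.0500, -0.0900)

ω₁ − ω₀ = (-0.04205714, 0.03644444, -0.15733333)
ω₀×(Iω₀) = (0.0336, -0.0320, 0.0280)
I·α + gyro = (-0.0400, 0.0500, -0.0900)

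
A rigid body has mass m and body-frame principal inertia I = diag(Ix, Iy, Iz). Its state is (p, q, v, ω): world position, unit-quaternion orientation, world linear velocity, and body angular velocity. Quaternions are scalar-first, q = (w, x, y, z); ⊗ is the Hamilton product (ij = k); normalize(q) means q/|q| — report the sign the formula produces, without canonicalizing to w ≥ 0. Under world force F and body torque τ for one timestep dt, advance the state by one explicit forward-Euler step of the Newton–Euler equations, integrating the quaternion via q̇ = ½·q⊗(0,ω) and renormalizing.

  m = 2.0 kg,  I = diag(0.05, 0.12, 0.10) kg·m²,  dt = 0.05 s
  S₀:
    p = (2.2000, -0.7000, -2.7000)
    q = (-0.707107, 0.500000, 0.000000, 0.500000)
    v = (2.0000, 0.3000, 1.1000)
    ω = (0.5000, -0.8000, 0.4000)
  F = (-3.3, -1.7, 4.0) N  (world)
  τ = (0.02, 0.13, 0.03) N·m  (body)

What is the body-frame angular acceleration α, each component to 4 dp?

α = (0.2720, 1.1667, 0.5800)

ω×(Iω) gyroscopic = (0.0064, -0.0100, -0.0280)
α = I⁻¹(τ − ω×Iω) = (0.2720, 1.1667, 0.5800)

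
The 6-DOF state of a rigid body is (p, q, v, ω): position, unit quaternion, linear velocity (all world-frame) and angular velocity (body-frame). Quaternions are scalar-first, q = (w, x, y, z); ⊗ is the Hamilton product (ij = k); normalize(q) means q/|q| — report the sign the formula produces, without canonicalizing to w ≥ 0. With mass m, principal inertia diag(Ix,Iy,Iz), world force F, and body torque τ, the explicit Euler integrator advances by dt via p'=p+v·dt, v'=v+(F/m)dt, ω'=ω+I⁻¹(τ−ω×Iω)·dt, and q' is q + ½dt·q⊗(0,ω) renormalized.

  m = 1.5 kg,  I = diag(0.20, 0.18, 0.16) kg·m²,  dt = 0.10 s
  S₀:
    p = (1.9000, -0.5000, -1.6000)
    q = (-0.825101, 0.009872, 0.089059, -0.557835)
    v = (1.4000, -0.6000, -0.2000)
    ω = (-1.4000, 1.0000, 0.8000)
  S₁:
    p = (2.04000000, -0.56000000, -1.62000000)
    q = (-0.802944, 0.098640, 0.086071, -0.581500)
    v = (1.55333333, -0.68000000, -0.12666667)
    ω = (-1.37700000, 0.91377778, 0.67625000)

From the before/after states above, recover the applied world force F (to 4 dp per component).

v₁ − v₀ = (0.15333333, -0.08000000, 0.07333333)
m·(v₁−v₀)/dt = (2.3000, -1.2000, 1.1000)

F = (2.3000, -1.2000, 1.1000)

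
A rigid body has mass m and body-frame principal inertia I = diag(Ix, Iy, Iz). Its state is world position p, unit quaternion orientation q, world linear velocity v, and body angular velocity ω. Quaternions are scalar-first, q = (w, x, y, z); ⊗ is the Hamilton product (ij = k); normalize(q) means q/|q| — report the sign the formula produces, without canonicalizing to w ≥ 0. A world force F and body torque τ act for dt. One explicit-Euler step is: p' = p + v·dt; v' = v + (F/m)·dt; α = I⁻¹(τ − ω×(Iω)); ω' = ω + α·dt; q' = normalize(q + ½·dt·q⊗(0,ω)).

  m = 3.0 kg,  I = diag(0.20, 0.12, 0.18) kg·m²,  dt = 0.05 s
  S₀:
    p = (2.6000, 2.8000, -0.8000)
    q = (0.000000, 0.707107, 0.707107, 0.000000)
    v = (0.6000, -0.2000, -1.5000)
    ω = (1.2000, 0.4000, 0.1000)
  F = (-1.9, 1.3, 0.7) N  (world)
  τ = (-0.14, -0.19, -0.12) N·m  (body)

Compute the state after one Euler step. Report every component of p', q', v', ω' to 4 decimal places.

(τ − ω×Iω)/I = (-0.7120, -1.6033, -0.4533)
new body rate ω' = (1.1644, 0.3198, 0.0773)
2q̇ = q⊗(0,ω) = (-1.1313712, 0.0707107, -0.0707107, -0.5656856)
q + ½dt·q⊗(0,ω), renormalized = (-0.0283, 0.7085, 0.7050, -0.0141)
a = (-0.6333, 0.4333, 0.2333)
p' = p + v·dt = (2.6300, 2.7900, -0.8750)
v' = v + a·dt = (0.5683, -0.1783, -1.4883)

p' = (2.6300, 2.7900, -0.8750)
q' = (-0.0283, 0.7085, 0.7050, -0.0141)
v' = (0.5683, -0.1783, -1.4883)
ω' = (1.1644, 0.3198, 0.0773)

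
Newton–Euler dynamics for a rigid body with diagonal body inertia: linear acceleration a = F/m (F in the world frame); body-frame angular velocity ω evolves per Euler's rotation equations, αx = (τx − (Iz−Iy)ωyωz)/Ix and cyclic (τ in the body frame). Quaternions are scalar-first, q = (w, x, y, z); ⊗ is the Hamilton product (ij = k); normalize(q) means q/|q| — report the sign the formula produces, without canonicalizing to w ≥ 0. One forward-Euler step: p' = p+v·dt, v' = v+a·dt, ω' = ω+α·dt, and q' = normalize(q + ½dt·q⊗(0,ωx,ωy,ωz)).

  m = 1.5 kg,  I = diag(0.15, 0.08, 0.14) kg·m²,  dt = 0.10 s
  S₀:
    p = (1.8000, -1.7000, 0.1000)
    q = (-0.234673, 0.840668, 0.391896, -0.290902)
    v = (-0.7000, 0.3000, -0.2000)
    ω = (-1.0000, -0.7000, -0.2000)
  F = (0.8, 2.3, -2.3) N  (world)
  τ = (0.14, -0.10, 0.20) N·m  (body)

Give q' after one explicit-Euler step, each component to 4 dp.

q' = (-0.1815, 0.8367, 0.4223, -0.2978)

2q̇ = q⊗(0,ω) = (1.0568148, -0.0473376, 0.6233067, -0.1496370)
q' = normalize(q + ½dt·q⊗(0,ω)) = (-0.1815, 0.8367, 0.4223, -0.2978)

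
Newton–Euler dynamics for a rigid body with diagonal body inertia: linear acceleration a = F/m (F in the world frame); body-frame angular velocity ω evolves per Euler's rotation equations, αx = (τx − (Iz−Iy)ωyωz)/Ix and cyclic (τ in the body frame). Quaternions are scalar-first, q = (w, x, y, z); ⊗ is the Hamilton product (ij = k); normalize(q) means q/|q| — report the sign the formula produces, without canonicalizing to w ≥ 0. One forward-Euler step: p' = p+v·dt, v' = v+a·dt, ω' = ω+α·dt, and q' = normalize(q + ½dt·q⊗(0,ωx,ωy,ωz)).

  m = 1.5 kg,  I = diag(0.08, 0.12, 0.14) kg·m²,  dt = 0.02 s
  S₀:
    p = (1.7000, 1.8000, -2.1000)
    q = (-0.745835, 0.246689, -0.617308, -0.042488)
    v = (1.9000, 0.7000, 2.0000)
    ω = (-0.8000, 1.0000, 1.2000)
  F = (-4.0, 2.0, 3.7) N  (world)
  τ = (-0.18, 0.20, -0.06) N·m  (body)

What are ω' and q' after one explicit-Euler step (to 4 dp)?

ω' = (-0.8510, 1.0237, 1.1960)
q' = (-0.7371, 0.2456, -0.6273, -0.0539)

precession coupling ω×(Iω) = (0.0240, 0.0576, -0.0320)
angular accel α = (-2.5500, 1.1867, -0.2000)
new body rate ω' = (-0.8510, 1.0237, 1.1960)
q⊗(0,ω) = (0.8656448, -0.1016136, -1.0078714, -1.1421594)
q + ½dt·q⊗(0,ω), renormalized = (-0.7371, 0.2456, -0.6273, -0.0539)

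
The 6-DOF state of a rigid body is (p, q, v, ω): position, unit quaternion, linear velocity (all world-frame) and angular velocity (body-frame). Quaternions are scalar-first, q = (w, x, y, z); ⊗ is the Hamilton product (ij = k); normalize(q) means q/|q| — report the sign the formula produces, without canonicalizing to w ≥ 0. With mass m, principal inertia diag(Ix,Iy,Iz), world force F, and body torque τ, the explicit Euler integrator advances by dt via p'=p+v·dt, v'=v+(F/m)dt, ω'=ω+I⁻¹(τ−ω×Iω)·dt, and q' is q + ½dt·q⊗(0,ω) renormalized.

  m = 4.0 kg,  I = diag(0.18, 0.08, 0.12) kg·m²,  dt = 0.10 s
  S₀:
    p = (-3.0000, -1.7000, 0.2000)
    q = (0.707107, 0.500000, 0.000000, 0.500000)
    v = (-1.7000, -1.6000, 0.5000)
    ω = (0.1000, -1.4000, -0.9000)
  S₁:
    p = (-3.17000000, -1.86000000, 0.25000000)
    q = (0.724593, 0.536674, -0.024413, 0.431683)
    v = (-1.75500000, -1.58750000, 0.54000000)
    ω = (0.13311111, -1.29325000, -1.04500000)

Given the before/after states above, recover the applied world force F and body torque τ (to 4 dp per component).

Δv = v₁−v₀ = (-0.05500000, 0.01250000, 0.04000000)
m·(v₁−v₀)/dt = (-2.2000, 0.5000, 1.6000)
Δω = ω₁−ω₀ = (0.03311111, 0.10675000, -0.14500000)
ω₀×(Iω₀) = (0.0504, -0.0054, 0.0140)
I·α + gyro = (0.1100, 0.0800, -0.1600)

F = (-2.2000, 0.5000, 1.6000)
τ = (0.1100, 0.0800, -0.1600)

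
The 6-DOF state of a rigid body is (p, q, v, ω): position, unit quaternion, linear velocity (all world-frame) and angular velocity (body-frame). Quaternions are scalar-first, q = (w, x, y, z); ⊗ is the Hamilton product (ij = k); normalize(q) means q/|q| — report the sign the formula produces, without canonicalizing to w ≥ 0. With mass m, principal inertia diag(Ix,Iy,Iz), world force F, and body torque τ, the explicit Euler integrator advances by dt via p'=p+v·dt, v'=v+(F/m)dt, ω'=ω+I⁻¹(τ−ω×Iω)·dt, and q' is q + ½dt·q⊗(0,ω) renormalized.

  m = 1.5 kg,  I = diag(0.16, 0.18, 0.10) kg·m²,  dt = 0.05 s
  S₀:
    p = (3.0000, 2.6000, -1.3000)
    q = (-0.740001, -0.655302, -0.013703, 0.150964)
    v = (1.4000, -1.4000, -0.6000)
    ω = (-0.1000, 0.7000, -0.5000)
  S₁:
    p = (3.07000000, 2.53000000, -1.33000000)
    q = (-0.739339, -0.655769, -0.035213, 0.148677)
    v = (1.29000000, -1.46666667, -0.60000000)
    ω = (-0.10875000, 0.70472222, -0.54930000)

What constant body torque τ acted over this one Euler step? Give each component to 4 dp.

Δω = ω₁−ω₀ = (-0.00875000, 0.00472222, -0.04930000)
ω₀×(Iω₀) = (0.0280, 0.0030, -0.0014)
τ = I·(Δω/dt) + ω₀×(Iω₀) = (0.0000, 0.0200, -0.1000)

τ = (0.0000, 0.0200, -0.1000)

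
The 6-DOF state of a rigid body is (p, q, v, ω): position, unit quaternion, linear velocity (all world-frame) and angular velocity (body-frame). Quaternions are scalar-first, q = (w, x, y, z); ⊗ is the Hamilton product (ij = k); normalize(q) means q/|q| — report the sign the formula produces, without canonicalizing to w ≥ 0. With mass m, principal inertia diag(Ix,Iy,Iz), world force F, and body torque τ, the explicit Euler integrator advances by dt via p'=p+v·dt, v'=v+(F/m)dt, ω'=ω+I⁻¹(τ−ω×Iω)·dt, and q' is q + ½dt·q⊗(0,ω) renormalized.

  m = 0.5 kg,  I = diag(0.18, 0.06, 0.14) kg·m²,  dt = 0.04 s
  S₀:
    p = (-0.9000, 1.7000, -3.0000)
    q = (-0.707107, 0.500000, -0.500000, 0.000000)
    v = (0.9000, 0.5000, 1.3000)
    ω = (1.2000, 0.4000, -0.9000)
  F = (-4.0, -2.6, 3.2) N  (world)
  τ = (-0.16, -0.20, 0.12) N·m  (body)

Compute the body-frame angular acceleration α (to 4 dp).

α = (-0.7289, -2.6133, 1.2686)

ω×(Iω) gyroscopic = (-0.0288, -0.0432, -0.0576)
α = I⁻¹(τ − ω×Iω) = (-0.7289, -2.6133, 1.2686)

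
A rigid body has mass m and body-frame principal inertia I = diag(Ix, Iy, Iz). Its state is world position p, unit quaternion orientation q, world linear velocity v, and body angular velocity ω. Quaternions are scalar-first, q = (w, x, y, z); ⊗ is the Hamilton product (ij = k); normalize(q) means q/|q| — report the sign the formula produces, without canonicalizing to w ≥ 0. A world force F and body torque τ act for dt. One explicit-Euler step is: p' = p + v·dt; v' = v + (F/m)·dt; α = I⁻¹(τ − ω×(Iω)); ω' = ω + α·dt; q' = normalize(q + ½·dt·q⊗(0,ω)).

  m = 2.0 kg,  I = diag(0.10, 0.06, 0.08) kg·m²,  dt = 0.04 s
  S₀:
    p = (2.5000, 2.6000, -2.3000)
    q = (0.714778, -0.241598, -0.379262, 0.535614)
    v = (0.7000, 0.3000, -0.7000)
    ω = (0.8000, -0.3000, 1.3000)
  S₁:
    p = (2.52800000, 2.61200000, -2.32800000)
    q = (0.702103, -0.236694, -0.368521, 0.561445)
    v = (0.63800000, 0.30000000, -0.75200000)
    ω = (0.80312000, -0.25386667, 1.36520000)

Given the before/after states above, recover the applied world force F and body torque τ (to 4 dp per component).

F = (-3.1000, 0.0000, -2.6000)
τ = (0.0000, 0.0900, 0.1400)

Δω = ω₁−ω₀ = (0.00312000, 0.04613333, 0.06520000)
precession coupling = (-0.0078, 0.0208, 0.0096)
I·α + gyro = (0.0000, 0.0900, 0.1400)
v₁ − v₀ = (-0.06200000, 0.00000000, -0.05200000)
m·(v₁−v₀)/dt = (-3.1000, 0.0000, -2.6000)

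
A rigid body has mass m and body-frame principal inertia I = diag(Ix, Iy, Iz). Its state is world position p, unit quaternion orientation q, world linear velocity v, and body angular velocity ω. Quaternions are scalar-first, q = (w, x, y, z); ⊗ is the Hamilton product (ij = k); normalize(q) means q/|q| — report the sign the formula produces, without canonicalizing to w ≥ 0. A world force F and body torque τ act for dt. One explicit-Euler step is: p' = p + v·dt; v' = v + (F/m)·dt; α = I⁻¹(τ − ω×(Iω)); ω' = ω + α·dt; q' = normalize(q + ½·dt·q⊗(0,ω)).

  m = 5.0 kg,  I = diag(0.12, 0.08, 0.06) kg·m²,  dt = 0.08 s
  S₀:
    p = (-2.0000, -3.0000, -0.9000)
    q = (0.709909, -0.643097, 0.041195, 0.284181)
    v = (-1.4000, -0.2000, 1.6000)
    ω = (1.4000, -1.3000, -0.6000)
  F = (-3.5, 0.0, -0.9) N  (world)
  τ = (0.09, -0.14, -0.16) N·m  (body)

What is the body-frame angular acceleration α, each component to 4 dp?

precession coupling ω×(Iω) = (-0.0156, -0.0504, 0.0728)
(τ − ω×Iω)/I = (0.8800, -1.1200, -3.8800)

α = (0.8800, -1.1200, -3.8800)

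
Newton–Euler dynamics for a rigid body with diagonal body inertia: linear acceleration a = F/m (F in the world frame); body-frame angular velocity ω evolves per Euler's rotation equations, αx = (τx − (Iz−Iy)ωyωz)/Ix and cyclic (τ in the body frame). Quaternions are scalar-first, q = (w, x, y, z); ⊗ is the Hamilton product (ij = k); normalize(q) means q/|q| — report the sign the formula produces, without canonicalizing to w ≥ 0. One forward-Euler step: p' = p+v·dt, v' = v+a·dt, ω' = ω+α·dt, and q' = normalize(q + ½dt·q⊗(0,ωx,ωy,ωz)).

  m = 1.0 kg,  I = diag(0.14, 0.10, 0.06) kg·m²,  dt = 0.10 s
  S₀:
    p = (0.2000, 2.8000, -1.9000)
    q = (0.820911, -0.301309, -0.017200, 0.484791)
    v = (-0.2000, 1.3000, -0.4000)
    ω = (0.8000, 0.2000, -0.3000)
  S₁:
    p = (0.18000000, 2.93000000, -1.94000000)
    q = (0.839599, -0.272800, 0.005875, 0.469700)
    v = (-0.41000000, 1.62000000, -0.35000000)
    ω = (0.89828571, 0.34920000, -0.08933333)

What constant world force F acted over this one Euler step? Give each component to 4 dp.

velocity change Δv = (-0.21000000, 0.32000000, 0.05000000)
F = m·Δv/dt = (-2.1000, 3.2000, 0.5000)

F = (-2.1000, 3.2000, 0.5000)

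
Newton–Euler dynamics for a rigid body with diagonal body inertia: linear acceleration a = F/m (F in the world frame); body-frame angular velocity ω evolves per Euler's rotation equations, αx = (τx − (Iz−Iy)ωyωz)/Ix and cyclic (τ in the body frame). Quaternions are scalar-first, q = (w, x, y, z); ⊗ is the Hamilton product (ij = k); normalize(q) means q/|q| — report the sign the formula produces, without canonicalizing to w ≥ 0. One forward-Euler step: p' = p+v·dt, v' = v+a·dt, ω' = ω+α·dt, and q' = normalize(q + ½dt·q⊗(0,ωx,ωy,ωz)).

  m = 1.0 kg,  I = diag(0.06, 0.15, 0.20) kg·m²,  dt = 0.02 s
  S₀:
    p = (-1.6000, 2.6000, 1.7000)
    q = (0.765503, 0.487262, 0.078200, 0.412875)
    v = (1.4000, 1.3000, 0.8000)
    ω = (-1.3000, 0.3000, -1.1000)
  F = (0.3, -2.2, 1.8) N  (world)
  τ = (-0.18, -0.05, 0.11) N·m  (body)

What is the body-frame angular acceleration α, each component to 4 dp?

ω×(Iω) gyroscopic = (-0.0165, -0.2002, -0.0351)
angular accel α = (-2.7250, 1.0013, 0.7255)

α = (-2.7250, 1.0013, 0.7255)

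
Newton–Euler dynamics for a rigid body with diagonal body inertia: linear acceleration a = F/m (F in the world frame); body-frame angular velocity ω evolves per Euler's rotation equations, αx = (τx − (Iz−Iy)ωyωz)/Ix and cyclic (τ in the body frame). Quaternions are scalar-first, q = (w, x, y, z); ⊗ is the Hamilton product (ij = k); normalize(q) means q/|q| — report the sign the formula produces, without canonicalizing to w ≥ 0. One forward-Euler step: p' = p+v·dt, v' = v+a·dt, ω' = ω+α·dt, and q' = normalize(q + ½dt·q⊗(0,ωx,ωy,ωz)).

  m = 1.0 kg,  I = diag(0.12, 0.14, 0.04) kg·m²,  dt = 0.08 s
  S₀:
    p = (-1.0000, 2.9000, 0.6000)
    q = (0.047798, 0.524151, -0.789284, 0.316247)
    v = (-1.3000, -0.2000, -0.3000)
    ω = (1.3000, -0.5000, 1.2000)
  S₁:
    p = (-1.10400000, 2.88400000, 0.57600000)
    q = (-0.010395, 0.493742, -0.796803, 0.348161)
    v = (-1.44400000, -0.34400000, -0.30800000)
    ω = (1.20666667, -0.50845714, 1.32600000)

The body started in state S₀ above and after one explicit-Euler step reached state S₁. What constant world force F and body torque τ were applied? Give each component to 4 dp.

velocity change Δv = (-0.14400000, -0.14400000, -0.00800000)
m·(v₁−v₀)/dt = (-1.8000, -1.8000, -0.1000)
Δω = ω₁−ω₀ = (-0.09333333, -0.00845714, 0.12600000)
applied torque τ = (-0.0800, 0.1100, 0.0500)

F = (-1.8000, -1.8000, -0.1000)
τ = (-0.0800, 0.1100, 0.0500)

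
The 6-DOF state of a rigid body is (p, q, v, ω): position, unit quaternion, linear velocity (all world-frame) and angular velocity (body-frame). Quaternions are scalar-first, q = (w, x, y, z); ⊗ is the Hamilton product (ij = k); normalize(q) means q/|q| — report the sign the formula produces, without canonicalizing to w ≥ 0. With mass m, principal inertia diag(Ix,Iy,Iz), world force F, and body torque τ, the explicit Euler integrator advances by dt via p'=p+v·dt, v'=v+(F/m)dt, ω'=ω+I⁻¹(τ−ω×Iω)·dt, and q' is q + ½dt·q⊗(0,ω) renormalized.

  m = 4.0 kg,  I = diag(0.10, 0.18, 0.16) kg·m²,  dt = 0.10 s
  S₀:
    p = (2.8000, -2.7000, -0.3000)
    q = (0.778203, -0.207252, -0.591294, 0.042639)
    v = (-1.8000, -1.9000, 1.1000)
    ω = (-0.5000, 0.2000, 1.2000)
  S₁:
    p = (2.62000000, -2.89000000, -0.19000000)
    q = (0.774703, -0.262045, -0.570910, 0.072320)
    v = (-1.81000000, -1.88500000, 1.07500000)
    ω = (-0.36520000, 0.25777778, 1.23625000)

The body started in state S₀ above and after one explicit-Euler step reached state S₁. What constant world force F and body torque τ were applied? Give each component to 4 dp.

F = (-0.4000, 0.6000, -1.0000)
τ = (0.1300, 0.1400, 0.0500)

velocity change Δv = (-0.01000000, 0.01500000, -0.02500000)
F = m·Δv/dt = (-0.4000, 0.6000, -1.0000)
rate change Δω = (0.13480000, 0.05777778, 0.03625000)
gyro term ω₀×Iω₀ = (-0.0048, 0.0360, -0.0080)
I·α + gyro = (0.1300, 0.1400, 0.0500)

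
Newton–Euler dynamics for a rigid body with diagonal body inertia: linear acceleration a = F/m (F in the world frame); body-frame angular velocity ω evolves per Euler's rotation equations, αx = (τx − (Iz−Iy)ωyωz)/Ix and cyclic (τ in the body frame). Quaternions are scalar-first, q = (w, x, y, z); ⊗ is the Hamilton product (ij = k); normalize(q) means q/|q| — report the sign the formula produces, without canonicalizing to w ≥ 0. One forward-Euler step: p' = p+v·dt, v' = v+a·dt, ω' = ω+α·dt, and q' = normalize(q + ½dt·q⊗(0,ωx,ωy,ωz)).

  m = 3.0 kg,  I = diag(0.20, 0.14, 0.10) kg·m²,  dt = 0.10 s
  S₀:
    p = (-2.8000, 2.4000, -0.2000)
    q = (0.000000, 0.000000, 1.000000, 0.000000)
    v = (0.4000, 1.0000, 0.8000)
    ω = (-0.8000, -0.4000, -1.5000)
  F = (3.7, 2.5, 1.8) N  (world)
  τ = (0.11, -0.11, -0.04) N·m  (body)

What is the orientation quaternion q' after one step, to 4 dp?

q⊗(0,ω) = (0.4000000, -1.5000000, 0.0000000, 0.8000000)
q' = normalize(q + ½dt·q⊗(0,ω)) = (0.0199, -0.0747, 0.9962, 0.0398)

q' = (0.0199, -0.0747, 0.9962, 0.0398)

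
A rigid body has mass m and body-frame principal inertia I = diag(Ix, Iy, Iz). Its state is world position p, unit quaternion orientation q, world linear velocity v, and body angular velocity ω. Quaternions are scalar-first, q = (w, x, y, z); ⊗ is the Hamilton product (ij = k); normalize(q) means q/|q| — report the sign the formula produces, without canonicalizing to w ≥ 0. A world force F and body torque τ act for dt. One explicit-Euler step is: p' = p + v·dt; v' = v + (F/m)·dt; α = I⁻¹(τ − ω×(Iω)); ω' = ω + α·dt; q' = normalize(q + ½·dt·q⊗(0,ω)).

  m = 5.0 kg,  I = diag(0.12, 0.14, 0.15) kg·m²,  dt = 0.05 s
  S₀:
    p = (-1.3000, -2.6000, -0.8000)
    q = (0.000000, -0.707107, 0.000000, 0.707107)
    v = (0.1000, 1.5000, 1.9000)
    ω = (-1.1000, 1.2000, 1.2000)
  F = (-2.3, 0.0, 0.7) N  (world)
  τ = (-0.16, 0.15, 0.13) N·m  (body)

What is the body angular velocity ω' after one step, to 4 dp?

ω' = (-1.1727, 1.2394, 1.2521)

precession coupling ω×(Iω) = (0.0144, 0.0396, -0.0264)
(τ − ω×Iω)/I = (-1.4533, 0.7886, 1.0427)
ω + α·dt = (-1.1727, 1.2394, 1.2521)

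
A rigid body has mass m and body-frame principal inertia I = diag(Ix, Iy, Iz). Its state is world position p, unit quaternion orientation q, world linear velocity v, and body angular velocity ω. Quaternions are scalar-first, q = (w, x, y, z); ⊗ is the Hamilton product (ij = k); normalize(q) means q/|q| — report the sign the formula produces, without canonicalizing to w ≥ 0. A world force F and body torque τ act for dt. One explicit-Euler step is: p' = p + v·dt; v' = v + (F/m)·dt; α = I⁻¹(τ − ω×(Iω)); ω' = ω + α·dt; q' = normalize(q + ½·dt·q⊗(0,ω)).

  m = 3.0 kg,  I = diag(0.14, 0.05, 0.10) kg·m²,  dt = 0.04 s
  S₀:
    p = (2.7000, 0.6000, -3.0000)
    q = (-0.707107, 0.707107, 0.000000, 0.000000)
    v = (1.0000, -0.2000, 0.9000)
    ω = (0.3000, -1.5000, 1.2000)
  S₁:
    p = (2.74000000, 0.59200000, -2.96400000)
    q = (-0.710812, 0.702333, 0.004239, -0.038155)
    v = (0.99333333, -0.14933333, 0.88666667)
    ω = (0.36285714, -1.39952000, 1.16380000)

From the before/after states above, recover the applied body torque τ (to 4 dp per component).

τ = (0.1300, 0.1400, -0.0500)

Δω = ω₁−ω₀ = (0.06285714, 0.10048000, -0.03620000)
gyro term ω₀×Iω₀ = (-0.0900, 0.0144, 0.0405)
τ = I·(Δω/dt) + ω₀×(Iω₀) = (0.1300, 0.1400, -0.0500)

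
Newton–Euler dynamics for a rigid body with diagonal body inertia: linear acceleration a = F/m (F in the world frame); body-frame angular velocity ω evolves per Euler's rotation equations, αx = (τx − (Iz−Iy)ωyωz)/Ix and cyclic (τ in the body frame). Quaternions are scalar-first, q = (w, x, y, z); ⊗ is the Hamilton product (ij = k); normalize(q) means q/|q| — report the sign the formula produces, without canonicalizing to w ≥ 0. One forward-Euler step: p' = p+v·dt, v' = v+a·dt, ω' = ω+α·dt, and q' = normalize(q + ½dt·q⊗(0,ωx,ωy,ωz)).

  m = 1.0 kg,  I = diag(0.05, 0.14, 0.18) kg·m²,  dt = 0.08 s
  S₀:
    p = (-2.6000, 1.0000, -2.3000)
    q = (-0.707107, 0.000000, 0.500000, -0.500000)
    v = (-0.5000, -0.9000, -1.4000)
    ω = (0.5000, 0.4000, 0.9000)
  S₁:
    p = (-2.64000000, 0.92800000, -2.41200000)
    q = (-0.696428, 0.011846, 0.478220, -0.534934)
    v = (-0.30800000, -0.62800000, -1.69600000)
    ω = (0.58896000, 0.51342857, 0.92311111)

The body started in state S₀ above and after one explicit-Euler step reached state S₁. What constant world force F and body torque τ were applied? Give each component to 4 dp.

Δv = v₁−v₀ = (0.19200000, 0.27200000, -0.29600000)
F = m·Δv/dt = (2.4000, 3.4000, -3.7000)
rate change Δω = (0.08896000, 0.11342857, 0.02311111)
gyro term ω₀×Iω₀ = (0.0144, -0.0585, 0.0180)
applied torque τ = (0.0700, 0.1400, 0.0700)

F = (2.4000, 3.4000, -3.7000)
τ = (0.0700, 0.1400, 0.0700)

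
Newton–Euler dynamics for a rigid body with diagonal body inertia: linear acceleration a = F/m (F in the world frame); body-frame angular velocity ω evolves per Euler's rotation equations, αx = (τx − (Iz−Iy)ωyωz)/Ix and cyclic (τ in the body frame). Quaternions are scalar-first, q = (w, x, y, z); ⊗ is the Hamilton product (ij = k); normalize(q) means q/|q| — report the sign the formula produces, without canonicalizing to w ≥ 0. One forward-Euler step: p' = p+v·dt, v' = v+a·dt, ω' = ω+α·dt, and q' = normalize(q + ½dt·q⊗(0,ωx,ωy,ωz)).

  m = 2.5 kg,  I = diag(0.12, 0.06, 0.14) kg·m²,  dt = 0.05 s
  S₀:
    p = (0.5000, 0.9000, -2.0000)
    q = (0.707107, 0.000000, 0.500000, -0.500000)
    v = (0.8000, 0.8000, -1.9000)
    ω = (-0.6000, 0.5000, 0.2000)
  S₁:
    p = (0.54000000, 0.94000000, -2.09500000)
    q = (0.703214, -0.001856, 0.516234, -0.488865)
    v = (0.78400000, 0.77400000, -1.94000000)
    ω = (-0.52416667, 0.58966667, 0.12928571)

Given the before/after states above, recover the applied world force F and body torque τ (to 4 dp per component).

F = (-0.8000, -1.3000, -2.0000)
τ = (0.1900, 0.1100, -0.1800)

ω₁ − ω₀ = (0.07583333, 0.08966667, -0.07071429)
precession coupling = (0.0080, 0.0024, 0.0180)
I·α + gyro = (0.1900, 0.1100, -0.1800)
Δv = v₁−v₀ = (-0.01600000, -0.02600000, -0.04000000)
m·(v₁−v₀)/dt = (-0.8000, -1.3000, -2.0000)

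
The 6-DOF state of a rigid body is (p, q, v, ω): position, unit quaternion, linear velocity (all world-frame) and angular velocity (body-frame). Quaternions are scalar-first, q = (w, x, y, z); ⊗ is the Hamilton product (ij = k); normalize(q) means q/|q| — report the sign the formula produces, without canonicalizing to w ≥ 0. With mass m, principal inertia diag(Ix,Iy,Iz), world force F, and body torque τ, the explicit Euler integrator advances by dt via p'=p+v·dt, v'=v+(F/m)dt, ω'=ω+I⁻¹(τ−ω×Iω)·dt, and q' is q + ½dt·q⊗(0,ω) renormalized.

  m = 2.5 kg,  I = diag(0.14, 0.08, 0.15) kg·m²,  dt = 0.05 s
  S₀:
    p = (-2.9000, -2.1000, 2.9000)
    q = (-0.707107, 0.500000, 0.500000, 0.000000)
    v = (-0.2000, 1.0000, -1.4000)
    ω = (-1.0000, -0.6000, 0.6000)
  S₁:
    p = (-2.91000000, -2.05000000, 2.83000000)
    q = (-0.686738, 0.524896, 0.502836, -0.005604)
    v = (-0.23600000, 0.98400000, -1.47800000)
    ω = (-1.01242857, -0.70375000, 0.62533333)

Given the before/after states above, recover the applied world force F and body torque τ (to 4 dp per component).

F = (-1.8000, -0.8000, -3.9000)
τ = (-0.0600, -0.1600, 0.0400)

Δv = v₁−v₀ = (-0.03600000, -0.01600000, -0.07800000)
F = m·Δv/dt = (-1.8000, -0.8000, -3.9000)
ω₁ − ω₀ = (-0.01242857, -0.10375000, 0.02533333)
I·α + gyro = (-0.0600, -0.1600, 0.0400)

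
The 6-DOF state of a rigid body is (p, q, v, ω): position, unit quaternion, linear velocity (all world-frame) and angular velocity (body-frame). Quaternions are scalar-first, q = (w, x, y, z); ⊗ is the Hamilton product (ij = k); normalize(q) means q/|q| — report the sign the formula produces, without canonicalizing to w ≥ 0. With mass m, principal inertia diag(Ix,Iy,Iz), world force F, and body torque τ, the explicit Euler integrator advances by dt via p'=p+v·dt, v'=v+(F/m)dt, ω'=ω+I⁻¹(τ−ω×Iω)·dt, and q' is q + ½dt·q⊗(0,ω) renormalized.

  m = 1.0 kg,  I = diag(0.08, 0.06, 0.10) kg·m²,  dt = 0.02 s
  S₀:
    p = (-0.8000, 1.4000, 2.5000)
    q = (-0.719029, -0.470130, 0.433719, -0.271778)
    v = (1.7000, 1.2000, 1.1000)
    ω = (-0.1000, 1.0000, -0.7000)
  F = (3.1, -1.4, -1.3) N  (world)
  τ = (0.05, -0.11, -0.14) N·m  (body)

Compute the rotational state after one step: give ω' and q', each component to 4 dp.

α = I⁻¹(τ − ω×Iω) = (0.9750, -1.8100, -1.4200)
ω' = ω + α·dt = (-0.0805, 0.9638, -0.7284)
Hamilton product q⊗(0,ω) = (-0.6709766, 0.0400776, -1.0209422, 0.0765622)
updated quaternion q' = (-0.7257, -0.4697, 0.4235, -0.2710)

ω' = (-0.0805, 0.9638, -0.7284)
q' = (-0.7257, -0.4697, 0.4235, -0.2710)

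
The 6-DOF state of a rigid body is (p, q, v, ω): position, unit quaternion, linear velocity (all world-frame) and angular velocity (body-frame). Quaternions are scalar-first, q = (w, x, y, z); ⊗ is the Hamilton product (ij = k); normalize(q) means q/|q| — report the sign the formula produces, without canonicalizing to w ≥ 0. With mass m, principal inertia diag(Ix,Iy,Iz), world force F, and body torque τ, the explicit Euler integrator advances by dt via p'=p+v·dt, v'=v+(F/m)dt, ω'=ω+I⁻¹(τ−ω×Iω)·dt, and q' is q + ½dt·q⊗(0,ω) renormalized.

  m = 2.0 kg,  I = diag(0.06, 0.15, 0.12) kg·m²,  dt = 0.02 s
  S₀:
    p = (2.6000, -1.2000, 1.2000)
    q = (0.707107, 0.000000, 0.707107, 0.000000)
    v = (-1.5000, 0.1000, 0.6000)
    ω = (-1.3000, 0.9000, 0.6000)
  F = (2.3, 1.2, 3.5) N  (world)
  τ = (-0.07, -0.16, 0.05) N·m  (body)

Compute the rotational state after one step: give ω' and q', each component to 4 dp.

ω×(Iω) gyroscopic = (-0.0162, 0.0468, -0.1053)
α = I⁻¹(τ − ω×Iω) = (-0.8967, -1.3787, 1.2942)
ω' = ω + α·dt = (-1.3179, 0.8724, 0.6259)
q⊗(0,ω) = (-0.6363963, -0.4949749, 0.6363963, 1.3435033)
q' = normalize(q + ½dt·q⊗(0,ω)) = (0.7006, -0.0049, 0.7134, 0.0134)

ω' = (-1.3179, 0.8724, 0.6259)
q' = (0.7006, -0.0049, 0.7134, 0.0134)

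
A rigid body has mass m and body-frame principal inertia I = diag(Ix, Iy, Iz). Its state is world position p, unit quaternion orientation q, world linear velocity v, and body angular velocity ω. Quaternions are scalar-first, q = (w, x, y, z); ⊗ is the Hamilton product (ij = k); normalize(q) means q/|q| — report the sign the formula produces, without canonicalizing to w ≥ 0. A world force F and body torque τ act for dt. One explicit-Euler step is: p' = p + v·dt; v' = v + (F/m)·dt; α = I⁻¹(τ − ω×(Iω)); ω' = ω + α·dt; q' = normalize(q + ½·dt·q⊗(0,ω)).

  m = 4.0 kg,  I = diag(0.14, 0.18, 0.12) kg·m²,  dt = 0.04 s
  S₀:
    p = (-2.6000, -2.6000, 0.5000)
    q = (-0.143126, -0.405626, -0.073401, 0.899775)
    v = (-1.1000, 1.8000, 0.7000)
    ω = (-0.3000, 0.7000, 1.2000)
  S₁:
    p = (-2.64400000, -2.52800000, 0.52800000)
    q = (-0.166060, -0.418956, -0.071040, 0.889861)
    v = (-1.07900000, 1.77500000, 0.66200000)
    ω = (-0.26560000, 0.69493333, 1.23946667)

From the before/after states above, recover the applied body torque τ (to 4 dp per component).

rate change Δω = (0.03440000, -0.00506667, 0.03946667)
τ = I·(Δω/dt) + ω₀×(Iω₀) = (0.0700, -0.0300, 0.1100)

τ = (0.0700, -0.0300, 0.1100)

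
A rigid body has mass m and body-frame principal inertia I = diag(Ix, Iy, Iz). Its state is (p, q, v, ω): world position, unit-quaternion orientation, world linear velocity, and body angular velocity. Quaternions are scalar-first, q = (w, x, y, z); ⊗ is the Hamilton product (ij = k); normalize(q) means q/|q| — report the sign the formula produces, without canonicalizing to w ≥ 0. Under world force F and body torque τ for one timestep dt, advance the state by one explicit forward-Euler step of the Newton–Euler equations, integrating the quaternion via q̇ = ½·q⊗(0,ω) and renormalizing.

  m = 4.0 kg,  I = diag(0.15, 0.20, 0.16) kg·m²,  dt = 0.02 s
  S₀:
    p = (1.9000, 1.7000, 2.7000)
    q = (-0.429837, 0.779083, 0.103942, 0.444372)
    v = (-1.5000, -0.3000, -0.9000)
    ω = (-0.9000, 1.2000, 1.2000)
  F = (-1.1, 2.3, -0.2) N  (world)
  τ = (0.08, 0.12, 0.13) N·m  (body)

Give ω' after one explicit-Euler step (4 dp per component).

ω' = (-0.8817, 1.2109, 1.2230)

gyro term ω×Iω = (-0.0576, 0.0108, -0.0540)
α = I⁻¹(τ − ω×Iω) = (0.9173, 0.5460, 1.1500)
new body rate ω' = (-0.8817, 1.2109, 1.2230)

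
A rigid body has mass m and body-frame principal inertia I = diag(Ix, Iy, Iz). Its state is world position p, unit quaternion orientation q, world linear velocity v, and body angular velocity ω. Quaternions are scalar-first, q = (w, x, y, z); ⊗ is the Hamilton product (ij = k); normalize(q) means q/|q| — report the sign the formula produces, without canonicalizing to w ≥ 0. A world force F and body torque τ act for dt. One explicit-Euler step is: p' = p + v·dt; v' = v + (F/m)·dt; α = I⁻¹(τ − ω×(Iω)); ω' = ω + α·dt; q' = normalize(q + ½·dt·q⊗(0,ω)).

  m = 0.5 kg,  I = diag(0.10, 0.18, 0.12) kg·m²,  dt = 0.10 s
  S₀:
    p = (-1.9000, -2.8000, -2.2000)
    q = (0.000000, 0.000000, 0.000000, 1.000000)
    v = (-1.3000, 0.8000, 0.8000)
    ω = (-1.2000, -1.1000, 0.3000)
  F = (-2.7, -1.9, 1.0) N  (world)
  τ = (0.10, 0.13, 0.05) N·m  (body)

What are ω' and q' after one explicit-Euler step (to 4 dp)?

ω' = (-1.1198, -1.0318, 0.2537)
q' = (-0.0149, 0.0548, -0.0598, 0.9966)

(τ − ω×Iω)/I = (0.8020, 0.6822, -0.4633)
ω + α·dt = (-1.1198, -1.0318, 0.2537)
2q̇ = q⊗(0,ω) = (-0.3000000, 1.1000000, -1.2000000, 0.0000000)
updated quaternion q' = (-0.0149, 0.0548, -0.0598, 0.9966)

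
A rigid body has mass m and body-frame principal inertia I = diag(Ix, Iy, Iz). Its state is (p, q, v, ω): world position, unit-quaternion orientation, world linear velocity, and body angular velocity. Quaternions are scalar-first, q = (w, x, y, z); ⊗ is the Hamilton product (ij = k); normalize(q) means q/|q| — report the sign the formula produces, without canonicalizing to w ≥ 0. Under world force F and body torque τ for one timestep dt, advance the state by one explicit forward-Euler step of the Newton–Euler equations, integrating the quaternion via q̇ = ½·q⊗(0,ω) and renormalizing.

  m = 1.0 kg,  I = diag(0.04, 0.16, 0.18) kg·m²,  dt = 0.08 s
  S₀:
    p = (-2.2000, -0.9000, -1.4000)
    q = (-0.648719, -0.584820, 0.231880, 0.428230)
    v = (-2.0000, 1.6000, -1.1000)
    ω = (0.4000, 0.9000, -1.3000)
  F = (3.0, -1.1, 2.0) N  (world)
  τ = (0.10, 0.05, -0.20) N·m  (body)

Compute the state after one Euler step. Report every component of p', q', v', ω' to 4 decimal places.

p' = (-2.3600, -0.7720, -1.4880)
q' = (-0.6241, -0.6214, 0.1846, 0.4363)
v' = (-1.7600, 1.5120, -0.9400)
ω' = (0.6468, 0.8886, -1.4081)

ω×(Iω) gyroscopic = (-0.0234, 0.0728, 0.0432)
(τ − ω×Iω)/I = (3.0850, -0.1425, -1.3511)
new body rate ω' = (0.6468, 0.8886, -1.4081)
Hamilton product q⊗(0,ω) = (0.5819350, -0.9463386, -1.1728211, 0.2242447)
q + ½dt·q⊗(0,ω), renormalized = (-0.6241, -0.6214, 0.1846, 0.4363)
a = (3.0000, -1.1000, 2.0000)
p' = p + v·dt = (-2.3600, -0.7720, -1.4880)
v' = v + a·dt = (-1.7600, 1.5120, -0.9400)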